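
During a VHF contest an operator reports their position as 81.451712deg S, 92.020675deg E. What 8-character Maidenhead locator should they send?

Shift to the Maidenhead origin (180°W, 90°S): lon 272.02067, lat 8.54829.
Field (20°×10°, letters A–R): 272.02067/20 → 13 → N, 8.54829/10 → 0 → A; chars NA.
Square (2°×1°, digits 0–9): 12.02067/2 → 6, 8.54829/1 → 8; chars 68.
Subsquare (5′×2.5′, letters a–x): 0.02067/0.0833333 → 0 → a, 0.54829/0.0416667 → 13 → n; chars an.
Extended square (30″×15″, digits 0–9): 0.02067/0.00833333 → 2, 0.00662/0.00416667 → 1; chars 21.

NA68an21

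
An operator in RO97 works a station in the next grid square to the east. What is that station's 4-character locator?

Longitude square 9; +1 → 10, wraps to 0, carry into field.
Longitude field R = 17; +1 → 18, wraps to 0 = A, wrapping around the antimeridian.
The latitude characters are unchanged.

AO07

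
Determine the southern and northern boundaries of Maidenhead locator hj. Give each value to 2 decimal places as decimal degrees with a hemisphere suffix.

Field H=7, J=9: +7·20° lon, +9·10° lat → SW at lon -40°, lat 0°.
Cell spans 20° lon × 10° lat.
south 0.00° N, north 10.00° N.

0.00° N, 10.00° N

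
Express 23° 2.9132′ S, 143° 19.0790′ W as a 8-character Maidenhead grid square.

BG86iw18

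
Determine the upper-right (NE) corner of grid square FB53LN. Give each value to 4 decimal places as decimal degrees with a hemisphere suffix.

76.4167° S, 69.0000° W

Field F=5, B=1: +5·20° lon, +1·10° lat → SW at lon -80°, lat -80°.
Square 5, 3: +5·2° lon, +3·1° lat → SW at lon -70°, lat -77°.
Subsquare l=11, n=13: +11·0.0833333° lon, +13·0.0416667° lat → SW at lon -69.0833°, lat -76.4583°.
Cell spans 0.0833333° lon × 0.0416667° lat. NE corner is SW corner plus one full cell.
latitude 76.4167° S, longitude 69.0000° W.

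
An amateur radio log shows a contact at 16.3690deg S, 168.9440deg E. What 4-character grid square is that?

Offset from 180°W / 90°S: lon 348.94°, lat 73.63°.
Field: 348.94/20 → 17 → R, 73.63/10 → 7 → H; chars RH.
Square: 8.94/2 → 4, 3.63/1 → 3; chars 43.

RH43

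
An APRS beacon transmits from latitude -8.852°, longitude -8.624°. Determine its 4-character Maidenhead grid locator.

II51

Shift to the Maidenhead origin (180°W, 90°S): lon 171.38, lat 81.15.
Field (20°×10°, letters A–R): 171.38/20 → 8 → I, 81.15/10 → 8 → I; chars II.
Square (2°×1°, digits 0–9): 11.38/2 → 5, 1.15/1 → 1; chars 51.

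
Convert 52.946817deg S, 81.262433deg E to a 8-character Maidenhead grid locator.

Add 180° to longitude and 90° to latitude: 261.26243, 37.05318.
Field: 261.26243/20 → 13 → N, 37.05318/10 → 3 → D; chars ND.
Square: 1.26243/2 → 0, 7.05318/1 → 7; chars 07.
Subsquare: 1.26243/0.0833333 → 15 → p, 0.05318/0.0416667 → 1 → b; chars pb.
Extended square: 0.01243/0.00833333 → 1, 0.01152/0.00416667 → 2; chars 12.

ND07pb12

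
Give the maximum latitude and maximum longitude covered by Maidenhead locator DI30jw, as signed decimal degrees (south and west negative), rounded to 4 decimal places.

Field D=3, I=8: +3·20° lon, +8·10° lat → SW at lon -120°, lat -10°.
Square 3, 0: +3·2° lon, +0·1° lat → SW at lon -114°, lat -10°.
Subsquare j=9, w=22: +9·0.0833333° lon, +22·0.0416667° lat → SW at lon -113.25°, lat -9.08333°.
Cell spans 0.0833333° lon × 0.0416667° lat. NE corner is SW corner plus one full cell.
latitude -9.0417, longitude -113.1667.

-9.0417, -113.1667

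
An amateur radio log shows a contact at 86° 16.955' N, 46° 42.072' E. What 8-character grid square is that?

LR36ig47

Add 180° to longitude and 90° to latitude: 226.70120, 176.28258.
Field (20°×10°, letters A–R): 226.70120/20 → 11 → L, 176.28258/10 → 17 → R; chars LR.
Square (2°×1°, digits 0–9): 6.70120/2 → 3, 6.28258/1 → 6; chars 36.
Subsquare (5′×2.5′, letters a–x): 0.70120/0.0833333 → 8 → i, 0.28258/0.0416667 → 6 → g; chars ig.
Extended square (30″×15″, digits 0–9): 0.03453/0.00833333 → 4, 0.03258/0.00416667 → 7; chars 47.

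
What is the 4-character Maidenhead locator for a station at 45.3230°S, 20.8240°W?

HE94

Shift to the Maidenhead origin (180°W, 90°S): lon 159.18, lat 44.68.
Field (20°×10°, letters A–R): lon ⌊159.18/20⌋ = 7 → H; lat ⌊44.68/10⌋ = 4 → E.
Square (2°×1°, digits 0–9): lon ⌊19.18/2⌋ = 9; lat ⌊4.68/1⌋ = 4.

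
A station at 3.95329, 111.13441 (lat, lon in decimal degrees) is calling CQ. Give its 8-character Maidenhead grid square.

Offset from 180°W / 90°S: lon 291.13441°, lat 93.95329°.
Field: 291.13441/20 → 14 → O, 93.95329/10 → 9 → J; chars OJ.
Square: 11.13441/2 → 5, 3.95329/1 → 3; chars 53.
Subsquare: 1.13441/0.0833333 → 13 → n, 0.95329/0.0416667 → 22 → w; chars nw.
Extended square: 0.05108/0.00833333 → 6, 0.03662/0.00416667 → 8; chars 68.

OJ53nw68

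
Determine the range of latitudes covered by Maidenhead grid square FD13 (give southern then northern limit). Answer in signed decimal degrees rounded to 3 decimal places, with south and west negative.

Field F=5, D=3: +5·20° lon, +3·10° lat → SW at lon -80°, lat -60°.
Square 1, 3: +1·2° lon, +3·1° lat → SW at lon -78°, lat -57°.
Cell spans 2° lon × 1° lat.
south -57.000, north -56.000.

-57.000, -56.000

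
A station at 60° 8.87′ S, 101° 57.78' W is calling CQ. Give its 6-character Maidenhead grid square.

DC99au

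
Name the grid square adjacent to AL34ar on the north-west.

Longitude subsquare a = 0; −1 → -1, wraps to 23 = x, carry into square.
Longitude square 3; −1 → 2.
Latitude subsquare r = 17; +1 → 18 = s.

AL24xs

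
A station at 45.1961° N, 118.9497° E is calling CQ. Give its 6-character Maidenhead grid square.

ON95le

Add 180° to longitude and 90° to latitude: 298.9497, 135.1961.
Field: 298.9497/20 → 14 → O, 135.1961/10 → 13 → N; chars ON.
Square: 18.9497/2 → 9, 5.1961/1 → 5; chars 95.
Subsquare: 0.9497/0.0833333 → 11 → l, 0.1961/0.0416667 → 4 → e; chars le.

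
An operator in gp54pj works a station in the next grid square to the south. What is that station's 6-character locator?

GP54pi

Latitude subsquare j = 9; −1 → 8 = i.
The longitude characters are unchanged.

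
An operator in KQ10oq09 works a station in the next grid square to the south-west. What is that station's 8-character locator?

KQ10nq98

Longitude extended square 0; −1 → -1, wraps to 9, carry into subsquare.
Longitude subsquare o = 14; −1 → 13 = n.
Latitude extended square 9; −1 → 8.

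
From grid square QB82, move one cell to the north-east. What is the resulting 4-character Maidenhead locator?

QB93

Longitude square 8; +1 → 9.
Latitude square 2; +1 → 3.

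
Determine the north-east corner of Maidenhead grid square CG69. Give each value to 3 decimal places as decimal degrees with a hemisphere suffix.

20.000° S, 126.000° W

Field C=2, G=6: +2·20° lon, +6·10° lat → SW at lon -140°, lat -30°.
Square 6, 9: +6·2° lon, +9·1° lat → SW at lon -128°, lat -21°.
Cell spans 2° lon × 1° lat. NE corner is SW corner plus one full cell.
latitude 20.000° S, longitude 126.000° W.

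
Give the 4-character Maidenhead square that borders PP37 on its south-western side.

Longitude square 3; −1 → 2.
Latitude square 7; −1 → 6.

PP26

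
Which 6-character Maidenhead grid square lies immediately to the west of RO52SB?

RO52rb

Longitude subsquare s = 18; −1 → 17 = r.
The latitude characters are unchanged.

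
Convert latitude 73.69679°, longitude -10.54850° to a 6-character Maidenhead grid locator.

IQ43rq

Offset from 180°W / 90°S: lon 169.4515°, lat 163.6968°.
Field (20°×10°, letters A–R): 169.4515/20 → 8 → I, 163.6968/10 → 16 → Q; chars IQ.
Square (2°×1°, digits 0–9): 9.4515/2 → 4, 3.6968/1 → 3; chars 43.
Subsquare (5′×2.5′, letters a–x): 1.4515/0.0833333 → 17 → r, 0.6968/0.0416667 → 16 → q; chars rq.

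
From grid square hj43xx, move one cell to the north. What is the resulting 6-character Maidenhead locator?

Latitude subsquare x = 23; +1 → 24, wraps to 0 = a, carry into square.
Latitude square 3; +1 → 4.
The longitude characters are unchanged.

HJ44xa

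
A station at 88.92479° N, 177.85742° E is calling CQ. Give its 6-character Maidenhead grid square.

Offset from 180°W / 90°S: lon 357.8574°, lat 178.9248°.
Field: lon ⌊357.8574/20⌋ = 17 → R; lat ⌊178.9248/10⌋ = 17 → R.
Square: lon ⌊17.8574/2⌋ = 8; lat ⌊8.9248/1⌋ = 8.
Subsquare: lon ⌊1.8574/0.0833333⌋ = 22 → w; lat ⌊0.9248/0.0416667⌋ = 22 → w.

RR88ww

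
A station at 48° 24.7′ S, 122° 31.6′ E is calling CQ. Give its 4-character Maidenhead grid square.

PE11

Shift to the Maidenhead origin (180°W, 90°S): lon 302.53, lat 41.59.
Field: lon ⌊302.53/20⌋ = 15 → P; lat ⌊41.59/10⌋ = 4 → E.
Square: lon ⌊2.53/2⌋ = 1; lat ⌊1.59/1⌋ = 1.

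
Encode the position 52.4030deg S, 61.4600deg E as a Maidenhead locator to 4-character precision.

MD07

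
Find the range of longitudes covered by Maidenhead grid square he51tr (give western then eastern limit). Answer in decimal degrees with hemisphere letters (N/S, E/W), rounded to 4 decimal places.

28.4167° W, 28.3333° W

Field H=7, E=4: +7·20° lon, +4·10° lat → SW at lon -40°, lat -50°.
Square 5, 1: +5·2° lon, +1·1° lat → SW at lon -30°, lat -49°.
Subsquare t=19, r=17: +19·0.0833333° lon, +17·0.0416667° lat → SW at lon -28.4167°, lat -48.2917°.
Cell spans 0.0833333° lon × 0.0416667° lat.
west 28.4167° W, east 28.3333° W.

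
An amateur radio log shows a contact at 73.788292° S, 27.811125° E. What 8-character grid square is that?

KB36vf70

Add 180° to longitude and 90° to latitude: 207.81113, 16.21171.
Field (20°×10°, letters A–R): lon ⌊207.81113/20⌋ = 10 → K; lat ⌊16.21171/10⌋ = 1 → B.
Square (2°×1°, digits 0–9): lon ⌊7.81113/2⌋ = 3; lat ⌊6.21171/1⌋ = 6.
Subsquare (5′×2.5′, letters a–x): lon ⌊1.81113/0.0833333⌋ = 21 → v; lat ⌊0.21171/0.0416667⌋ = 5 → f.
Extended square (30″×15″, digits 0–9): lon ⌊0.06113/0.00833333⌋ = 7; lat ⌊0.00337/0.00416667⌋ = 0.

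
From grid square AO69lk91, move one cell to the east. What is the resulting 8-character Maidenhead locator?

AO69mk01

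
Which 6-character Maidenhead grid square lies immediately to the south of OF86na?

Latitude subsquare a = 0; −1 → -1, wraps to 23 = x, carry into square.
Latitude square 6; −1 → 5.
The longitude characters are unchanged.

OF85nx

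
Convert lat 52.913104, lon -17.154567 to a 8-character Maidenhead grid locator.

IO12kv19

Add 180° to longitude and 90° to latitude: 162.84543, 142.91310.
Field: 162.84543/20 → 8 → I, 142.91310/10 → 14 → O; chars IO.
Square: 2.84543/2 → 1, 2.91310/1 → 2; chars 12.
Subsquare: 0.84543/0.0833333 → 10 → k, 0.91310/0.0416667 → 21 → v; chars kv.
Extended square: 0.01210/0.00833333 → 1, 0.03810/0.00416667 → 9; chars 19.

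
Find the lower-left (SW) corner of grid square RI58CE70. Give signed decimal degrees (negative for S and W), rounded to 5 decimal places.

Field R=17, I=8: +17·20° lon, +8·10° lat → SW at lon 160°, lat -10°.
Square 5, 8: +5·2° lon, +8·1° lat → SW at lon 170°, lat -2°.
Subsquare c=2, e=4: +2·0.0833333° lon, +4·0.0416667° lat → SW at lon 170.167°, lat -1.83333°.
Extended square 7, 0: +7·0.00833333° lon, +0·0.00416667° lat → SW at lon 170.225°, lat -1.83333°.
latitude -1.83333, longitude 170.22500.

-1.83333, 170.22500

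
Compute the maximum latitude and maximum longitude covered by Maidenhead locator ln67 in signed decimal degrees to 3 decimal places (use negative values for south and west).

48.000, 54.000

Field L=11, N=13: +11·20° lon, +13·10° lat → SW at lon 40°, lat 40°.
Square 6, 7: +6·2° lon, +7·1° lat → SW at lon 52°, lat 47°.
Cell spans 2° lon × 1° lat. NE corner is SW corner plus one full cell.
latitude 48.000, longitude 54.000.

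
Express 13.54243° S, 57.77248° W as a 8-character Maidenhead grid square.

GH16ck79

Add 180° to longitude and 90° to latitude: 122.22752, 76.45757.
Field: 122.22752/20 → 6 → G, 76.45757/10 → 7 → H; chars GH.
Square: 2.22752/2 → 1, 6.45757/1 → 6; chars 16.
Subsquare: 0.22752/0.0833333 → 2 → c, 0.45757/0.0416667 → 10 → k; chars ck.
Extended square: 0.06085/0.00833333 → 7, 0.04090/0.00416667 → 9; chars 79.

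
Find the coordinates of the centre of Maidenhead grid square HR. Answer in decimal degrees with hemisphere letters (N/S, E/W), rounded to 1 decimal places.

Field H=7, R=17: +7·20° lon, +17·10° lat → SW at lon -40°, lat 80°.
Cell spans 20° lon × 10° lat. Centre is SW corner plus half of each.
latitude 85.0° N, longitude 30.0° W.

85.0° N, 30.0° W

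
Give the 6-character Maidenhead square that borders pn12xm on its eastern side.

PN22am

Longitude subsquare x = 23; +1 → 24, wraps to 0 = a, carry into square.
Longitude square 1; +1 → 2.
The latitude characters are unchanged.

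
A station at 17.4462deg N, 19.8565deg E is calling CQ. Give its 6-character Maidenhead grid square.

Offset from 180°W / 90°S: lon 199.8565°, lat 107.4462°.
Field: lon ⌊199.8565/20⌋ = 9 → J; lat ⌊107.4462/10⌋ = 10 → K.
Square: lon ⌊19.8565/2⌋ = 9; lat ⌊7.4462/1⌋ = 7.
Subsquare: lon ⌊1.8565/0.0833333⌋ = 22 → w; lat ⌊0.4462/0.0416667⌋ = 10 → k.

JK97wk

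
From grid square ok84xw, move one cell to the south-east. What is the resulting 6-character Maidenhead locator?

OK94av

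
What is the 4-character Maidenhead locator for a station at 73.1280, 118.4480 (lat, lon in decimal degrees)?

Add 180° to longitude and 90° to latitude: 298.45, 163.13.
Field: 298.45/20 → 14 → O, 163.13/10 → 16 → Q; chars OQ.
Square: 18.45/2 → 9, 3.13/1 → 3; chars 93.

OQ93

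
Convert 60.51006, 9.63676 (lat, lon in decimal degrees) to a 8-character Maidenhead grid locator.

Offset from 180°W / 90°S: lon 189.63676°, lat 150.51006°.
Field: lon ⌊189.63676/20⌋ = 9 → J; lat ⌊150.51006/10⌋ = 15 → P.
Square: lon ⌊9.63676/2⌋ = 4; lat ⌊0.51006/1⌋ = 0.
Subsquare: lon ⌊1.63676/0.0833333⌋ = 19 → t; lat ⌊0.51006/0.0416667⌋ = 12 → m.
Extended square: lon ⌊0.05343/0.00833333⌋ = 6; lat ⌊0.01006/0.00416667⌋ = 2.

JP40tm62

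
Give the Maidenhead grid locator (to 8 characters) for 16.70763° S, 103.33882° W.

DH83hh90

Add 180° to longitude and 90° to latitude: 76.66118, 73.29237.
Field: lon ⌊76.66118/20⌋ = 3 → D; lat ⌊73.29237/10⌋ = 7 → H.
Square: lon ⌊16.66118/2⌋ = 8; lat ⌊3.29237/1⌋ = 3.
Subsquare: lon ⌊0.66118/0.0833333⌋ = 7 → h; lat ⌊0.29237/0.0416667⌋ = 7 → h.
Extended square: lon ⌊0.07785/0.00833333⌋ = 9; lat ⌊0.00070/0.00416667⌋ = 0.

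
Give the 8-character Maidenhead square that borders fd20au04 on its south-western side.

FD10xu93

Longitude extended square 0; −1 → -1, wraps to 9, carry into subsquare.
Longitude subsquare a = 0; −1 → -1, wraps to 23 = x, carry into square.
Longitude square 2; −1 → 1.
Latitude extended square 4; −1 → 3.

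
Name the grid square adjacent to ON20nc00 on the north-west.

Longitude extended square 0; −1 → -1, wraps to 9, carry into subsquare.
Longitude subsquare n = 13; −1 → 12 = m.
Latitude extended square 0; +1 → 1.

ON20mc91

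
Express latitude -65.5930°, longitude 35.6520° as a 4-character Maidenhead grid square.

KC74

Shift to the Maidenhead origin (180°W, 90°S): lon 215.65, lat 24.41.
Field: 215.65/20 → 10 → K, 24.41/10 → 2 → C; chars KC.
Square: 15.65/2 → 7, 4.41/1 → 4; chars 74.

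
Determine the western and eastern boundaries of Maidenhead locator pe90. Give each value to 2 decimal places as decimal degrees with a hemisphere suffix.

138.00° E, 140.00° E

Field P=15, E=4: +15·20° lon, +4·10° lat → SW at lon 120°, lat -50°.
Square 9, 0: +9·2° lon, +0·1° lat → SW at lon 138°, lat -50°.
Cell spans 2° lon × 1° lat.
west 138.00° E, east 140.00° E.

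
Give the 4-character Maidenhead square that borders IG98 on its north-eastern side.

JG09

Longitude square 9; +1 → 10, wraps to 0, carry into field.
Longitude field I = 8; +1 → 9 = J.
Latitude square 8; +1 → 9.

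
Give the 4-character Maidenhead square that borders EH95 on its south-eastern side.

FH04

Longitude square 9; +1 → 10, wraps to 0, carry into field.
Longitude field E = 4; +1 → 5 = F.
Latitude square 5; −1 → 4.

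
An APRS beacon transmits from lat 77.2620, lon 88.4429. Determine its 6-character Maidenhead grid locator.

NQ47fg

Add 180° to longitude and 90° to latitude: 268.4429, 167.2620.
Field: 268.4429/20 → 13 → N, 167.2620/10 → 16 → Q; chars NQ.
Square: 8.4429/2 → 4, 7.2620/1 → 7; chars 47.
Subsquare: 0.4429/0.0833333 → 5 → f, 0.2620/0.0416667 → 6 → g; chars fg.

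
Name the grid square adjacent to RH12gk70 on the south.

Latitude extended square 0; −1 → -1, wraps to 9, carry into subsquare.
Latitude subsquare k = 10; −1 → 9 = j.
The longitude characters are unchanged.

RH12gj79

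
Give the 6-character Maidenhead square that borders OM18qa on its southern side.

Latitude subsquare a = 0; −1 → -1, wraps to 23 = x, carry into square.
Latitude square 8; −1 → 7.
The longitude characters are unchanged.

OM17qx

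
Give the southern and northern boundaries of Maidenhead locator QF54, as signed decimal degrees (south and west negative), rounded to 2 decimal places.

-36.00, -35.00

Field Q=16, F=5: +16·20° lon, +5·10° lat → SW at lon 140°, lat -40°.
Square 5, 4: +5·2° lon, +4·1° lat → SW at lon 150°, lat -36°.
Cell spans 2° lon × 1° lat.
south -36.00, north -35.00.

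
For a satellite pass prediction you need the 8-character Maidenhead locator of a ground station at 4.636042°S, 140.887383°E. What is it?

Add 180° to longitude and 90° to latitude: 320.88738, 85.36396.
Field: 320.88738/20 → 16 → Q, 85.36396/10 → 8 → I; chars QI.
Square: 0.88738/2 → 0, 5.36396/1 → 5; chars 05.
Subsquare: 0.88738/0.0833333 → 10 → k, 0.36396/0.0416667 → 8 → i; chars ki.
Extended square: 0.05405/0.00833333 → 6, 0.03062/0.00416667 → 7; chars 67.

QI05ki67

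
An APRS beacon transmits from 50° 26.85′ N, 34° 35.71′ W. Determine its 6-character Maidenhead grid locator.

Shift to the Maidenhead origin (180°W, 90°S): lon 145.4048, lat 140.4475.
Field: 145.4048/20 → 7 → H, 140.4475/10 → 14 → O; chars HO.
Square: 5.4048/2 → 2, 0.4475/1 → 0; chars 20.
Subsquare: 1.4048/0.0833333 → 16 → q, 0.4475/0.0416667 → 10 → k; chars qk.

HO20qk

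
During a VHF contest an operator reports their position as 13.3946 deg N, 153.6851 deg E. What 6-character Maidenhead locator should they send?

QK63uj

Shift to the Maidenhead origin (180°W, 90°S): lon 333.6851, lat 103.3946.
Field: 333.6851/20 → 16 → Q, 103.3946/10 → 10 → K; chars QK.
Square: 13.6851/2 → 6, 3.3946/1 → 3; chars 63.
Subsquare: 1.6851/0.0833333 → 20 → u, 0.3946/0.0416667 → 9 → j; chars uj.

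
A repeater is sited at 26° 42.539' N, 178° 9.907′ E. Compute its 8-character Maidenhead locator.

Add 180° to longitude and 90° to latitude: 358.16512, 116.70898.
Field: lon ⌊358.16512/20⌋ = 17 → R; lat ⌊116.70898/10⌋ = 11 → L.
Square: lon ⌊18.16512/2⌋ = 9; lat ⌊6.70898/1⌋ = 6.
Subsquare: lon ⌊0.16512/0.0833333⌋ = 1 → b; lat ⌊0.70898/0.0416667⌋ = 17 → r.
Extended square: lon ⌊0.08178/0.00833333⌋ = 9; lat ⌊0.00065/0.00416667⌋ = 0.

RL96br90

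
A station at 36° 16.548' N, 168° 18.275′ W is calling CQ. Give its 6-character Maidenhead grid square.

AM56ug

Shift to the Maidenhead origin (180°W, 90°S): lon 11.6954, lat 126.2758.
Field: 11.6954/20 → 0 → A, 126.2758/10 → 12 → M; chars AM.
Square: 11.6954/2 → 5, 6.2758/1 → 6; chars 56.
Subsquare: 1.6954/0.0833333 → 20 → u, 0.2758/0.0416667 → 6 → g; chars ug.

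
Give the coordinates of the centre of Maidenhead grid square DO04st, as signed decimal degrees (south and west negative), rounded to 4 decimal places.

Field D=3, O=14: +3·20° lon, +14·10° lat → SW at lon -120°, lat 50°.
Square 0, 4: +0·2° lon, +4·1° lat → SW at lon -120°, lat 54°.
Subsquare s=18, t=19: +18·0.0833333° lon, +19·0.0416667° lat → SW at lon -118.5°, lat 54.7917°.
Cell spans 0.0833333° lon × 0.0416667° lat. Centre is SW corner plus half of each.
latitude 54.8125, longitude -118.4583.

54.8125, -118.4583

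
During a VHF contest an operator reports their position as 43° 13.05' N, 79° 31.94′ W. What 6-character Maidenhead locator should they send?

FN03ff

Shift to the Maidenhead origin (180°W, 90°S): lon 100.4677, lat 133.2175.
Field: lon ⌊100.4677/20⌋ = 5 → F; lat ⌊133.2175/10⌋ = 13 → N.
Square: lon ⌊0.4677/2⌋ = 0; lat ⌊3.2175/1⌋ = 3.
Subsquare: lon ⌊0.4677/0.0833333⌋ = 5 → f; lat ⌊0.2175/0.0416667⌋ = 5 → f.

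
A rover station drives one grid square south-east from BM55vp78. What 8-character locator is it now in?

BM55vp87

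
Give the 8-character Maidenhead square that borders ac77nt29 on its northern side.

AC77nu20

Latitude extended square 9; +1 → 10, wraps to 0, carry into subsquare.
Latitude subsquare t = 19; +1 → 20 = u.
The longitude characters are unchanged.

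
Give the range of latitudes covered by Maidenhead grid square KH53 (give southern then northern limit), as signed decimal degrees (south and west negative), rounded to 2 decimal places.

Field K=10, H=7: +10·20° lon, +7·10° lat → SW at lon 20°, lat -20°.
Square 5, 3: +5·2° lon, +3·1° lat → SW at lon 30°, lat -17°.
Cell spans 2° lon × 1° lat.
south -17.00, north -16.00.

-17.00, -16.00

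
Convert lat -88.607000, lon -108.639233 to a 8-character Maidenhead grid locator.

Add 180° to longitude and 90° to latitude: 71.36077, 1.39300.
Field: lon ⌊71.36077/20⌋ = 3 → D; lat ⌊1.39300/10⌋ = 0 → A.
Square: lon ⌊11.36077/2⌋ = 5; lat ⌊1.39300/1⌋ = 1.
Subsquare: lon ⌊1.36077/0.0833333⌋ = 16 → q; lat ⌊0.39300/0.0416667⌋ = 9 → j.
Extended square: lon ⌊0.02743/0.00833333⌋ = 3; lat ⌊0.01800/0.00416667⌋ = 4.

DA51qj34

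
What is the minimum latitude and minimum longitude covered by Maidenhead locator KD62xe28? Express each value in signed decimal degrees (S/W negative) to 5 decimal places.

Field K=10, D=3: +10·20° lon, +3·10° lat → SW at lon 20°, lat -60°.
Square 6, 2: +6·2° lon, +2·1° lat → SW at lon 32°, lat -58°.
Subsquare x=23, e=4: +23·0.0833333° lon, +4·0.0416667° lat → SW at lon 33.9167°, lat -57.8333°.
Extended square 2, 8: +2·0.00833333° lon, +8·0.00416667° lat → SW at lon 33.9333°, lat -57.8°.
latitude -57.80000, longitude 33.93333.

-57.80000, 33.93333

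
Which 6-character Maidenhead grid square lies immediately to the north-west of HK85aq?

Longitude subsquare a = 0; −1 → -1, wraps to 23 = x, carry into square.
Longitude square 8; −1 → 7.
Latitude subsquare q = 16; +1 → 17 = r.

HK75xr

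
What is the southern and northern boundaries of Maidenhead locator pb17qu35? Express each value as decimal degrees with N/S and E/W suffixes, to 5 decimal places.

72.14583° S, 72.14167° S

Field P=15, B=1: +15·20° lon, +1·10° lat → SW at lon 120°, lat -80°.
Square 1, 7: +1·2° lon, +7·1° lat → SW at lon 122°, lat -73°.
Subsquare q=16, u=20: +16·0.0833333° lon, +20·0.0416667° lat → SW at lon 123.333°, lat -72.1667°.
Extended square 3, 5: +3·0.00833333° lon, +5·0.00416667° lat → SW at lon 123.358°, lat -72.1458°.
Cell spans 0.00833333° lon × 0.00416667° lat.
south 72.14583° S, north 72.14167° S.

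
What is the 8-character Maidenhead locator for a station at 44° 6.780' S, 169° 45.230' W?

Offset from 180°W / 90°S: lon 10.24617°, lat 45.88700°.
Field: 10.24617/20 → 0 → A, 45.88700/10 → 4 → E; chars AE.
Square: 10.24617/2 → 5, 5.88700/1 → 5; chars 55.
Subsquare: 0.24617/0.0833333 → 2 → c, 0.88700/0.0416667 → 21 → v; chars cv.
Extended square: 0.07950/0.00833333 → 9, 0.01200/0.00416667 → 2; chars 92.

AE55cv92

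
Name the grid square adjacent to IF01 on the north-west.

Longitude square 0; −1 → -1, wraps to 9, carry into field.
Longitude field I = 8; −1 → 7 = H.
Latitude square 1; +1 → 2.

HF92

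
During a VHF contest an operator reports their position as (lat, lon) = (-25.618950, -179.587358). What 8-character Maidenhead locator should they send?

Shift to the Maidenhead origin (180°W, 90°S): lon 0.41264, lat 64.38105.
Field: 0.41264/20 → 0 → A, 64.38105/10 → 6 → G; chars AG.
Square: 0.41264/2 → 0, 4.38105/1 → 4; chars 04.
Subsquare: 0.41264/0.0833333 → 4 → e, 0.38105/0.0416667 → 9 → j; chars ej.
Extended square: 0.07931/0.00833333 → 9, 0.00605/0.00416667 → 1; chars 91.

AG04ej91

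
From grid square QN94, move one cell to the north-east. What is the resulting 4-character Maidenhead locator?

Longitude square 9; +1 → 10, wraps to 0, carry into field.
Longitude field Q = 16; +1 → 17 = R.
Latitude square 4; +1 → 5.

RN05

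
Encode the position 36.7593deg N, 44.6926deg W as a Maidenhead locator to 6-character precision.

Shift to the Maidenhead origin (180°W, 90°S): lon 135.3074, lat 126.7593.
Field: lon ⌊135.3074/20⌋ = 6 → G; lat ⌊126.7593/10⌋ = 12 → M.
Square: lon ⌊15.3074/2⌋ = 7; lat ⌊6.7593/1⌋ = 6.
Subsquare: lon ⌊1.3074/0.0833333⌋ = 15 → p; lat ⌊0.7593/0.0416667⌋ = 18 → s.

GM76ps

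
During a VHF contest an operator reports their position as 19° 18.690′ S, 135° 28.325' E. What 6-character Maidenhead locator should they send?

PH70rq

Offset from 180°W / 90°S: lon 315.4721°, lat 70.6885°.
Field: lon ⌊315.4721/20⌋ = 15 → P; lat ⌊70.6885/10⌋ = 7 → H.
Square: lon ⌊15.4721/2⌋ = 7; lat ⌊0.6885/1⌋ = 0.
Subsquare: lon ⌊1.4721/0.0833333⌋ = 17 → r; lat ⌊0.6885/0.0416667⌋ = 16 → q.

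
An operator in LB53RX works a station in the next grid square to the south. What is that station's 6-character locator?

LB53rw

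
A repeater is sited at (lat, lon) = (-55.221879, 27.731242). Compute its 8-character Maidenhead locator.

KD34us76

Add 180° to longitude and 90° to latitude: 207.73124, 34.77812.
Field (20°×10°, letters A–R): 207.73124/20 → 10 → K, 34.77812/10 → 3 → D; chars KD.
Square (2°×1°, digits 0–9): 7.73124/2 → 3, 4.77812/1 → 4; chars 34.
Subsquare (5′×2.5′, letters a–x): 1.73124/0.0833333 → 20 → u, 0.77812/0.0416667 → 18 → s; chars us.
Extended square (30″×15″, digits 0–9): 0.06458/0.00833333 → 7, 0.02812/0.00416667 → 6; chars 76.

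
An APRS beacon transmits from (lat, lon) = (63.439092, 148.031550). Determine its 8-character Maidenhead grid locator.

Add 180° to longitude and 90° to latitude: 328.03155, 153.43909.
Field: 328.03155/20 → 16 → Q, 153.43909/10 → 15 → P; chars QP.
Square: 8.03155/2 → 4, 3.43909/1 → 3; chars 43.
Subsquare: 0.03155/0.0833333 → 0 → a, 0.43909/0.0416667 → 10 → k; chars ak.
Extended square: 0.03155/0.00833333 → 3, 0.02243/0.00416667 → 5; chars 35.

QP43ak35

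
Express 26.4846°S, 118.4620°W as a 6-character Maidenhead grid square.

DG03sm

Add 180° to longitude and 90° to latitude: 61.5380, 63.5154.
Field: lon ⌊61.5380/20⌋ = 3 → D; lat ⌊63.5154/10⌋ = 6 → G.
Square: lon ⌊1.5380/2⌋ = 0; lat ⌊3.5154/1⌋ = 3.
Subsquare: lon ⌊1.5380/0.0833333⌋ = 18 → s; lat ⌊0.5154/0.0416667⌋ = 12 → m.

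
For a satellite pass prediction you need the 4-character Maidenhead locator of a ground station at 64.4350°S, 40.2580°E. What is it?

LC05

Shift to the Maidenhead origin (180°W, 90°S): lon 220.26, lat 25.56.
Field (20°×10°, letters A–R): lon ⌊220.26/20⌋ = 11 → L; lat ⌊25.56/10⌋ = 2 → C.
Square (2°×1°, digits 0–9): lon ⌊0.26/2⌋ = 0; lat ⌊5.56/1⌋ = 5.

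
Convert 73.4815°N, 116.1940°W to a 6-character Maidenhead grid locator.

DQ13vl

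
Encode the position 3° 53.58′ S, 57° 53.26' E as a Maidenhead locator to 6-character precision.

Offset from 180°W / 90°S: lon 237.8877°, lat 86.1070°.
Field (20°×10°, letters A–R): lon ⌊237.8877/20⌋ = 11 → L; lat ⌊86.1070/10⌋ = 8 → I.
Square (2°×1°, digits 0–9): lon ⌊17.8877/2⌋ = 8; lat ⌊6.1070/1⌋ = 6.
Subsquare (5′×2.5′, letters a–x): lon ⌊1.8877/0.0833333⌋ = 22 → w; lat ⌊0.1070/0.0416667⌋ = 2 → c.

LI86wc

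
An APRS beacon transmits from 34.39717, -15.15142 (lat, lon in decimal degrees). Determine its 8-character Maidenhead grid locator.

IM24kj15

Shift to the Maidenhead origin (180°W, 90°S): lon 164.84858, lat 124.39717.
Field (20°×10°, letters A–R): lon ⌊164.84858/20⌋ = 8 → I; lat ⌊124.39717/10⌋ = 12 → M.
Square (2°×1°, digits 0–9): lon ⌊4.84858/2⌋ = 2; lat ⌊4.39717/1⌋ = 4.
Subsquare (5′×2.5′, letters a–x): lon ⌊0.84858/0.0833333⌋ = 10 → k; lat ⌊0.39717/0.0416667⌋ = 9 → j.
Extended square (30″×15″, digits 0–9): lon ⌊0.01525/0.00833333⌋ = 1; lat ⌊0.02217/0.00416667⌋ = 5.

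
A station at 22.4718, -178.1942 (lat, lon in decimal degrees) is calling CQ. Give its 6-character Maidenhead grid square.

Add 180° to longitude and 90° to latitude: 1.8058, 112.4718.
Field: 1.8058/20 → 0 → A, 112.4718/10 → 11 → L; chars AL.
Square: 1.8058/2 → 0, 2.4718/1 → 2; chars 02.
Subsquare: 1.8058/0.0833333 → 21 → v, 0.4718/0.0416667 → 11 → l; chars vl.

AL02vl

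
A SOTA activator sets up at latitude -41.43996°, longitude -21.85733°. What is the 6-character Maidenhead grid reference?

HE98bn

Shift to the Maidenhead origin (180°W, 90°S): lon 158.1427, lat 48.5600.
Field: 158.1427/20 → 7 → H, 48.5600/10 → 4 → E; chars HE.
Square: 18.1427/2 → 9, 8.5600/1 → 8; chars 98.
Subsquare: 0.1427/0.0833333 → 1 → b, 0.5600/0.0416667 → 13 → n; chars bn.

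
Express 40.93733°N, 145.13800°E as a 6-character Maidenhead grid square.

Add 180° to longitude and 90° to latitude: 325.1380, 130.9373.
Field: lon ⌊325.1380/20⌋ = 16 → Q; lat ⌊130.9373/10⌋ = 13 → N.
Square: lon ⌊5.1380/2⌋ = 2; lat ⌊0.9373/1⌋ = 0.
Subsquare: lon ⌊1.1380/0.0833333⌋ = 13 → n; lat ⌊0.9373/0.0416667⌋ = 22 → w.

QN20nw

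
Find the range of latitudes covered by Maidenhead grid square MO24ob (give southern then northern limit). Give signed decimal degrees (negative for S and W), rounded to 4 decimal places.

Field M=12, O=14: +12·20° lon, +14·10° lat → SW at lon 60°, lat 50°.
Square 2, 4: +2·2° lon, +4·1° lat → SW at lon 64°, lat 54°.
Subsquare o=14, b=1: +14·0.0833333° lon, +1·0.0416667° lat → SW at lon 65.1667°, lat 54.0417°.
Cell spans 0.0833333° lon × 0.0416667° lat.
south 54.0417, north 54.0833.

54.0417, 54.0833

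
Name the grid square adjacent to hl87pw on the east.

HL87qw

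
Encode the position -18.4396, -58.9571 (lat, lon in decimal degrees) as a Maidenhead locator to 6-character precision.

Add 180° to longitude and 90° to latitude: 121.0429, 71.5604.
Field: 121.0429/20 → 6 → G, 71.5604/10 → 7 → H; chars GH.
Square: 1.0429/2 → 0, 1.5604/1 → 1; chars 01.
Subsquare: 1.0429/0.0833333 → 12 → m, 0.5604/0.0416667 → 13 → n; chars mn.

GH01mn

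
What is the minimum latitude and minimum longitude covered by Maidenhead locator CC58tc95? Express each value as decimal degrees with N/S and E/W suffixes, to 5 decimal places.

61.89583° S, 128.34167° W

Field C=2, C=2: +2·20° lon, +2·10° lat → SW at lon -140°, lat -70°.
Square 5, 8: +5·2° lon, +8·1° lat → SW at lon -130°, lat -62°.
Subsquare t=19, c=2: +19·0.0833333° lon, +2·0.0416667° lat → SW at lon -128.417°, lat -61.9167°.
Extended square 9, 5: +9·0.00833333° lon, +5·0.00416667° lat → SW at lon -128.342°, lat -61.8958°.
latitude 61.89583° S, longitude 128.34167° W.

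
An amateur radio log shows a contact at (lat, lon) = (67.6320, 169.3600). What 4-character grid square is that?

Offset from 180°W / 90°S: lon 349.36°, lat 157.63°.
Field (20°×10°, letters A–R): lon ⌊349.36/20⌋ = 17 → R; lat ⌊157.63/10⌋ = 15 → P.
Square (2°×1°, digits 0–9): lon ⌊9.36/2⌋ = 4; lat ⌊7.63/1⌋ = 7.

RP47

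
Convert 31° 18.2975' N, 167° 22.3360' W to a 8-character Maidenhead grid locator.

AM61hh53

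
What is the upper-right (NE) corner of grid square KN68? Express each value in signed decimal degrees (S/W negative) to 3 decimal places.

49.000, 34.000

Field K=10, N=13: +10·20° lon, +13·10° lat → SW at lon 20°, lat 40°.
Square 6, 8: +6·2° lon, +8·1° lat → SW at lon 32°, lat 48°.
Cell spans 2° lon × 1° lat. NE corner is SW corner plus one full cell.
latitude 49.000, longitude 34.000.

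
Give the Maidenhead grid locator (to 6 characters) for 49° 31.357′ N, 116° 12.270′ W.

DN19vm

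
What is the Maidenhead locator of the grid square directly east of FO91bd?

FO91cd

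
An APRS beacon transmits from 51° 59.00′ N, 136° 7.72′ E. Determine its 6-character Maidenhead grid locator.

Add 180° to longitude and 90° to latitude: 316.1287, 141.9833.
Field: lon ⌊316.1287/20⌋ = 15 → P; lat ⌊141.9833/10⌋ = 14 → O.
Square: lon ⌊16.1287/2⌋ = 8; lat ⌊1.9833/1⌋ = 1.
Subsquare: lon ⌊0.1287/0.0833333⌋ = 1 → b; lat ⌊0.9833/0.0416667⌋ = 23 → x.

PO81bx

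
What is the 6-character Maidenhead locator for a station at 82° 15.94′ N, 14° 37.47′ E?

JR72hg

Shift to the Maidenhead origin (180°W, 90°S): lon 194.6245, lat 172.2657.
Field (20°×10°, letters A–R): lon ⌊194.6245/20⌋ = 9 → J; lat ⌊172.2657/10⌋ = 17 → R.
Square (2°×1°, digits 0–9): lon ⌊14.6245/2⌋ = 7; lat ⌊2.2657/1⌋ = 2.
Subsquare (5′×2.5′, letters a–x): lon ⌊0.6245/0.0833333⌋ = 7 → h; lat ⌊0.2657/0.0416667⌋ = 6 → g.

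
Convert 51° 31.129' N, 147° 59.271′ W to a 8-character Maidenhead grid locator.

Add 180° to longitude and 90° to latitude: 32.01215, 141.51882.
Field: lon ⌊32.01215/20⌋ = 1 → B; lat ⌊141.51882/10⌋ = 14 → O.
Square: lon ⌊12.01215/2⌋ = 6; lat ⌊1.51882/1⌋ = 1.
Subsquare: lon ⌊0.01215/0.0833333⌋ = 0 → a; lat ⌊0.51882/0.0416667⌋ = 12 → m.
Extended square: lon ⌊0.01215/0.00833333⌋ = 1; lat ⌊0.01882/0.00416667⌋ = 4.

BO61am14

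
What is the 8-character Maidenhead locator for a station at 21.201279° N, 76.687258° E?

Shift to the Maidenhead origin (180°W, 90°S): lon 256.68726, lat 111.20128.
Field: 256.68726/20 → 12 → M, 111.20128/10 → 11 → L; chars ML.
Square: 16.68726/2 → 8, 1.20128/1 → 1; chars 81.
Subsquare: 0.68726/0.0833333 → 8 → i, 0.20128/0.0416667 → 4 → e; chars ie.
Extended square: 0.02059/0.00833333 → 2, 0.03461/0.00416667 → 8; chars 28.

ML81ie28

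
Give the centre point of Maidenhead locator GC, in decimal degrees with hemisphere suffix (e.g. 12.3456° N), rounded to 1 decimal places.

65.0° S, 50.0° W

Field G=6, C=2: +6·20° lon, +2·10° lat → SW at lon -60°, lat -70°.
Cell spans 20° lon × 10° lat. Centre is SW corner plus half of each.
latitude 65.0° S, longitude 50.0° W.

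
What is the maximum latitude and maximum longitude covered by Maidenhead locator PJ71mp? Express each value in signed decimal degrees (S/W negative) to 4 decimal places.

1.6667, 135.0833

Field P=15, J=9: +15·20° lon, +9·10° lat → SW at lon 120°, lat 0°.
Square 7, 1: +7·2° lon, +1·1° lat → SW at lon 134°, lat 1°.
Subsquare m=12, p=15: +12·0.0833333° lon, +15·0.0416667° lat → SW at lon 135°, lat 1.625°.
Cell spans 0.0833333° lon × 0.0416667° lat. NE corner is SW corner plus one full cell.
latitude 1.6667, longitude 135.0833.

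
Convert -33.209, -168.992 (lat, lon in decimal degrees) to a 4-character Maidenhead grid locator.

AF56

Offset from 180°W / 90°S: lon 11.01°, lat 56.79°.
Field (20°×10°, letters A–R): 11.01/20 → 0 → A, 56.79/10 → 5 → F; chars AF.
Square (2°×1°, digits 0–9): 11.01/2 → 5, 6.79/1 → 6; chars 56.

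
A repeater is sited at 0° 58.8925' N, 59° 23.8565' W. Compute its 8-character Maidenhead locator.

Shift to the Maidenhead origin (180°W, 90°S): lon 120.60239, lat 90.98154.
Field: lon ⌊120.60239/20⌋ = 6 → G; lat ⌊90.98154/10⌋ = 9 → J.
Square: lon ⌊0.60239/2⌋ = 0; lat ⌊0.98154/1⌋ = 0.
Subsquare: lon ⌊0.60239/0.0833333⌋ = 7 → h; lat ⌊0.98154/0.0416667⌋ = 23 → x.
Extended square: lon ⌊0.01906/0.00833333⌋ = 2; lat ⌊0.02321/0.00416667⌋ = 5.

GJ00hx25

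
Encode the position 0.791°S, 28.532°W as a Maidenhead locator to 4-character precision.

HI59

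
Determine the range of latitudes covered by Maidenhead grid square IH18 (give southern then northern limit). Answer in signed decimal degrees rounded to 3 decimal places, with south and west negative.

-12.000, -11.000

Field I=8, H=7: +8·20° lon, +7·10° lat → SW at lon -20°, lat -20°.
Square 1, 8: +1·2° lon, +8·1° lat → SW at lon -18°, lat -12°.
Cell spans 2° lon × 1° lat.
south -12.000, north -11.000.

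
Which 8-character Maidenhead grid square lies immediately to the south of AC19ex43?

Latitude extended square 3; −1 → 2.
The longitude characters are unchanged.

AC19ex42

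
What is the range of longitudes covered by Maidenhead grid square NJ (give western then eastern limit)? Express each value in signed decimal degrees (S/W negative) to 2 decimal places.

Field N=13, J=9: +13·20° lon, +9·10° lat → SW at lon 80°, lat 0°.
Cell spans 20° lon × 10° lat.
west 80.00, east 100.00.

80.00, 100.00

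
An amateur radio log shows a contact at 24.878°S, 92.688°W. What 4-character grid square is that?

EG35

Add 180° to longitude and 90° to latitude: 87.31, 65.12.
Field: 87.31/20 → 4 → E, 65.12/10 → 6 → G; chars EG.
Square: 7.31/2 → 3, 5.12/1 → 5; chars 35.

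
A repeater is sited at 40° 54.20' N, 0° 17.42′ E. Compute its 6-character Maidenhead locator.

JN00dv

Shift to the Maidenhead origin (180°W, 90°S): lon 180.2903, lat 130.9033.
Field (20°×10°, letters A–R): 180.2903/20 → 9 → J, 130.9033/10 → 13 → N; chars JN.
Square (2°×1°, digits 0–9): 0.2903/2 → 0, 0.9033/1 → 0; chars 00.
Subsquare (5′×2.5′, letters a–x): 0.2903/0.0833333 → 3 → d, 0.9033/0.0416667 → 21 → v; chars dv.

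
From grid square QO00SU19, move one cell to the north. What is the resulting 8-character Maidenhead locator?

Latitude extended square 9; +1 → 10, wraps to 0, carry into subsquare.
Latitude subsquare u = 20; +1 → 21 = v.
The longitude characters are unchanged.

QO00sv10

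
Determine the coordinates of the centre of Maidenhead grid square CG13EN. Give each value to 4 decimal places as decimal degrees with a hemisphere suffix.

26.4375° S, 137.6250° W

Field C=2, G=6: +2·20° lon, +6·10° lat → SW at lon -140°, lat -30°.
Square 1, 3: +1·2° lon, +3·1° lat → SW at lon -138°, lat -27°.
Subsquare e=4, n=13: +4·0.0833333° lon, +13·0.0416667° lat → SW at lon -137.667°, lat -26.4583°.
Cell spans 0.0833333° lon × 0.0416667° lat. Centre is SW corner plus half of each.
latitude 26.4375° S, longitude 137.6250° W.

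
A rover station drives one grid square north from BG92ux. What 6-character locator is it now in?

Latitude subsquare x = 23; +1 → 24, wraps to 0 = a, carry into square.
Latitude square 2; +1 → 3.
The longitude characters are unchanged.

BG93ua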